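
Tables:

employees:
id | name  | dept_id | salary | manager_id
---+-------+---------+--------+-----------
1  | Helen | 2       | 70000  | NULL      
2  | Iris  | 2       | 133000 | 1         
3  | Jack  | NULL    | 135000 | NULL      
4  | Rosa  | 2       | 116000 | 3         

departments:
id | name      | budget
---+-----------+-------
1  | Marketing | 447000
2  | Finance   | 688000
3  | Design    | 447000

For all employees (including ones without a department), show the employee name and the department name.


LEFT JOIN keeps every row from employees (the left table); where dept_id has no match in departments, the department columns become NULL. Walk through each employee:
  - employee 1 (Helen): dept_id=2 -> matches Finance
  - employee 2 (Iris): dept_id=2 -> matches Finance
  - employee 3 (Jack): dept_id=NULL, no match -> kept with NULL
  - employee 4 (Rosa): dept_id=2 -> matches Finance
All 4 rows appear; 1 has NULL department.

SQL:
SELECT a.name, b.name AS department
FROM employees a
LEFT JOIN departments b ON a.dept_id = b.id

Result:
name  | department
------+-----------
Helen | Finance   
Iris  | Finance   
Jack  | NULL      
Rosa  | Finance   


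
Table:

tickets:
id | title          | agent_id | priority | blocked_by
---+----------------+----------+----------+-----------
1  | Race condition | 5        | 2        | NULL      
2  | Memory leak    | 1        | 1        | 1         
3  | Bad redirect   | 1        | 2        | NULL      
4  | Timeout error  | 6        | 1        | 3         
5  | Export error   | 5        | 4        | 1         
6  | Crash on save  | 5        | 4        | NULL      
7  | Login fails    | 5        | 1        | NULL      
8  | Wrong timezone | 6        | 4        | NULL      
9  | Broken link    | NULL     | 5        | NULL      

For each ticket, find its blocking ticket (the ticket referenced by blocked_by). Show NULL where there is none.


This is a self-join: tickets is joined to a second copy of itself, matching each row's blocked_by to another row's id. Use LEFT JOIN so rows with blocked_by=NULL are kept.
  - ticket 1 (Race condition): blocked_by=NULL -> NULL
  - ticket 2 (Memory leak): blocked_by=1 -> Race condition
  - ticket 3 (Bad redirect): blocked_by=NULL -> NULL
  - ticket 4 (Timeout error): blocked_by=3 -> Bad redirect
  - ticket 5 (Export error): blocked_by=1 -> Race condition
  - ticket 6 (Crash on save): blocked_by=NULL -> NULL
  - ticket 7 (Login fails): blocked_by=NULL -> NULL
  - ticket 8 (Wrong timezone): blocked_by=NULL -> NULL
  - ticket 9 (Broken link): blocked_by=NULL -> NULL

SQL:
SELECT a.title AS item, b.title AS blocked_by
FROM tickets a
LEFT JOIN tickets b ON a.blocked_by = b.id

Result:
item           | blocked_by    
---------------+---------------
Race condition | NULL          
Memory leak    | Race condition
Bad redirect   | NULL          
Timeout error  | Bad redirect  
Export error   | Race condition
Crash on save  | NULL          
Login fails    | NULL          
Wrong timezone | NULL          
Broken link    | NULL          


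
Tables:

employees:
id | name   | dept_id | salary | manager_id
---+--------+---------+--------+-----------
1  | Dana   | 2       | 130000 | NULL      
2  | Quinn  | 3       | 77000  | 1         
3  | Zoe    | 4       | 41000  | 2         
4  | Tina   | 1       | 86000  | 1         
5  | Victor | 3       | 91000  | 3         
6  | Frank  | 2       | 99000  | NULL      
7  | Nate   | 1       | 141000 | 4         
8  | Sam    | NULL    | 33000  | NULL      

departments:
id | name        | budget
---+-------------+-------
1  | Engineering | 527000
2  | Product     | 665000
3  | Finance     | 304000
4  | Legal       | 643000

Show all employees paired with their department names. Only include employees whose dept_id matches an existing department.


INNER JOIN keeps only employees rows whose dept_id matches an id in departments. Walk through each employee:
  - employee 1 (Dana): dept_id=2 -> matches Product
  - employee 2 (Quinn): dept_id=3 -> matches Finance
  - employee 3 (Zoe): dept_id=4 -> matches Legal
  - employee 4 (Tina): dept_id=1 -> matches Engineering
  - employee 5 (Victor): dept_id=3 -> matches Finance
  - employee 6 (Frank): dept_id=2 -> matches Product
  - employee 7 (Nate): dept_id=1 -> matches Engineering
  - employee 8 (Sam): dept_id=NULL, no match -> dropped
So 1 of 8 rows is dropped.

SQL:
SELECT a.name, b.name AS department
FROM employees a
INNER JOIN departments b ON a.dept_id = b.id

Result:
name   | department 
-------+------------
Dana   | Product    
Quinn  | Finance    
Zoe    | Legal      
Tina   | Engineering
Victor | Finance    
Frank  | Product    
Nate   | Engineering


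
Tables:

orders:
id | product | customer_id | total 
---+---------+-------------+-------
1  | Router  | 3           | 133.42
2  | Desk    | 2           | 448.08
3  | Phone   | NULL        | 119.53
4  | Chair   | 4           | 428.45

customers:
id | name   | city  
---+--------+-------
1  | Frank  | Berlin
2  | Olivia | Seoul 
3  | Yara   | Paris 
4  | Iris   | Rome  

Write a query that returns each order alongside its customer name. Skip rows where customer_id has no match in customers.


INNER JOIN keeps only orders rows whose customer_id matches an id in customers. Walk through each order:
  - order 1 (Router): customer_id=3 -> matches Yara
  - order 2 (Desk): customer_id=2 -> matches Olivia
  - order 3 (Phone): customer_id=NULL, no match -> dropped
  - order 4 (Chair): customer_id=4 -> matches Iris
So 1 of 4 rows is dropped.

SQL:
SELECT a.product, b.name AS customer
FROM orders a
INNER JOIN customers b ON a.customer_id = b.id

Result:
product | customer
--------+---------
Router  | Yara    
Desk    | Olivia  
Chair   | Iris    


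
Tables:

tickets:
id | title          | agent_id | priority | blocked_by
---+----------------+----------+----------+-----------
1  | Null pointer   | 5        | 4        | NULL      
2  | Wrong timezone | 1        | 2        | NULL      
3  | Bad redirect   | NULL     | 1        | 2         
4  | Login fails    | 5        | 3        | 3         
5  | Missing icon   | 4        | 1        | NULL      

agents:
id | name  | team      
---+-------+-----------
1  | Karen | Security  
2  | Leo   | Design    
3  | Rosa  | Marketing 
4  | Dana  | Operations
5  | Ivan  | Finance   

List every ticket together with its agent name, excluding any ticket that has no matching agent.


INNER JOIN keeps only tickets rows whose agent_id matches an id in agents. Walk through each ticket:
  - ticket 1 (Null pointer): agent_id=5 -> matches Ivan
  - ticket 2 (Wrong timezone): agent_id=1 -> matches Karen
  - ticket 3 (Bad redirect): agent_id=NULL, no match -> dropped
  - ticket 4 (Login fails): agent_id=5 -> matches Ivan
  - ticket 5 (Missing icon): agent_id=4 -> matches Dana
So 1 of 5 rows is dropped.

SQL:
SELECT a.title, b.name AS agent
FROM tickets a
INNER JOIN agents b ON a.agent_id = b.id

Result:
title          | agent
---------------+------
Null pointer   | Ivan 
Wrong timezone | Karen
Login fails    | Ivan 
Missing icon   | Dana 


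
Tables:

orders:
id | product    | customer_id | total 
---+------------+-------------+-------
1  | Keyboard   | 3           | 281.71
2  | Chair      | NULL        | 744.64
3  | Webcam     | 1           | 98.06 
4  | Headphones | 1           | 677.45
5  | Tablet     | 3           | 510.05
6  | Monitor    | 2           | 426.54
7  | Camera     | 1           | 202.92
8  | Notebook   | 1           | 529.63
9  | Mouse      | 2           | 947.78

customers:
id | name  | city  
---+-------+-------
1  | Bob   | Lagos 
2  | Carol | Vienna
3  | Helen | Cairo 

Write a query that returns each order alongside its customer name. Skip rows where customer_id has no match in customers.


INNER JOIN keeps only orders rows whose customer_id matches an id in customers. Walk through each order:
  - order 1 (Keyboard): customer_id=3 -> matches Helen
  - order 2 (Chair): customer_id=NULL, no match -> dropped
  - order 3 (Webcam): customer_id=1 -> matches Bob
  - order 4 (Headphones): customer_id=1 -> matches Bob
  - order 5 (Tablet): customer_id=3 -> matches Helen
  - order 6 (Monitor): customer_id=2 -> matches Carol
  - order 7 (Camera): customer_id=1 -> matches Bob
  - order 8 (Notebook): customer_id=1 -> matches Bob
  - order 9 (Mouse): customer_id=2 -> matches Carol
So 1 of 9 rows is dropped.

SQL:
SELECT a.product, b.name AS customer
FROM orders a
INNER JOIN customers b ON a.customer_id = b.id

Result:
product    | customer
-----------+---------
Keyboard   | Helen   
Webcam     | Bob     
Headphones | Bob     
Tablet     | Helen   
Monitor    | Carol   
Camera     | Bob     
Notebook   | Bob     
Mouse      | Carol   


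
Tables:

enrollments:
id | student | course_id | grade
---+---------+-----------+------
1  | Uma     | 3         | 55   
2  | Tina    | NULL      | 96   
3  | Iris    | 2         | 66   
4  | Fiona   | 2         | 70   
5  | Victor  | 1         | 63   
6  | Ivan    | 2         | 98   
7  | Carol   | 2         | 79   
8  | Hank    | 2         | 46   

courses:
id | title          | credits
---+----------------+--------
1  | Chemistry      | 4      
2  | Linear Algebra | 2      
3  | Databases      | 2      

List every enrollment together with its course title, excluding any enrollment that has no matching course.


INNER JOIN keeps only enrollments rows whose course_id matches an id in courses. Walk through each enrollment:
  - enrollment 1 (Uma): course_id=3 -> matches Databases
  - enrollment 2 (Tina): course_id=NULL, no match -> dropped
  - enrollment 3 (Iris): course_id=2 -> matches Linear Algebra
  - enrollment 4 (Fiona): course_id=2 -> matches Linear Algebra
  - enrollment 5 (Victor): course_id=1 -> matches Chemistry
  - enrollment 6 (Ivan): course_id=2 -> matches Linear Algebra
  - enrollment 7 (Carol): course_id=2 -> matches Linear Algebra
  - enrollment 8 (Hank): course_id=2 -> matches Linear Algebra
So 1 of 8 rows is dropped.

SQL:
SELECT a.student, b.title AS course
FROM enrollments a
INNER JOIN courses b ON a.course_id = b.id

Result:
student | course        
--------+---------------
Uma     | Databases     
Iris    | Linear Algebra
Fiona   | Linear Algebra
Victor  | Chemistry     
Ivan    | Linear Algebra
Carol   | Linear Algebra
Hank    | Linear Algebra


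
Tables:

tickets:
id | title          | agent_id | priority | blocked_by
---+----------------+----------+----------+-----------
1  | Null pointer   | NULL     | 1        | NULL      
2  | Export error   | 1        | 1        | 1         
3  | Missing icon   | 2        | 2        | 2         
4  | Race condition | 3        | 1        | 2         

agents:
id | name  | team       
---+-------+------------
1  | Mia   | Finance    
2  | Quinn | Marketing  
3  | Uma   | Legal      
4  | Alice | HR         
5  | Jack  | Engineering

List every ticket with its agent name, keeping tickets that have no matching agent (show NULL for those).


LEFT JOIN keeps every row from tickets (the left table); where agent_id has no match in agents, the agent columns become NULL. Walk through each ticket:
  - ticket 1 (Null pointer): agent_id=NULL, no match -> kept with NULL
  - ticket 2 (Export error): agent_id=1 -> matches Mia
  - ticket 3 (Missing icon): agent_id=2 -> matches Quinn
  - ticket 4 (Race condition): agent_id=3 -> matches Uma
All 4 rows appear; 1 has NULL agent.

SQL:
SELECT a.title, b.name AS agent
FROM tickets a
LEFT JOIN agents b ON a.agent_id = b.id

Result:
title          | agent
---------------+------
Null pointer   | NULL 
Export error   | Mia  
Missing icon   | Quinn
Race condition | Uma  


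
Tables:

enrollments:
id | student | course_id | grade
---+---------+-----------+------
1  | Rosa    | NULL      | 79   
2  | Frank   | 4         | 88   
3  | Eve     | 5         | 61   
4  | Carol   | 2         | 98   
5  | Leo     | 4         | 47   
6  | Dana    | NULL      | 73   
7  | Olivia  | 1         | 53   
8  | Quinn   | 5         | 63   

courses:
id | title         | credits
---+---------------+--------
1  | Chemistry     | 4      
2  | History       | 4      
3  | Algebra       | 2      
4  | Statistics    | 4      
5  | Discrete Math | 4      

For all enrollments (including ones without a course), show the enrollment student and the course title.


LEFT JOIN keeps every row from enrollments (the left table); where course_id has no match in courses, the course columns become NULL. Walk through each enrollment:
  - enrollment 1 (Rosa): course_id=NULL, no match -> kept with NULL
  - enrollment 2 (Frank): course_id=4 -> matches Statistics
  - enrollment 3 (Eve): course_id=5 -> matches Discrete Math
  - enrollment 4 (Carol): course_id=2 -> matches History
  - enrollment 5 (Leo): course_id=4 -> matches Statistics
  - enrollment 6 (Dana): course_id=NULL, no match -> kept with NULL
  - enrollment 7 (Olivia): course_id=1 -> matches Chemistry
  - enrollment 8 (Quinn): course_id=5 -> matches Discrete Math
All 8 rows appear; 2 have NULL course.

SQL:
SELECT a.student, b.title AS course
FROM enrollments a
LEFT JOIN courses b ON a.course_id = b.id

Result:
student | course       
--------+--------------
Rosa    | NULL         
Frank   | Statistics   
Eve     | Discrete Math
Carol   | History      
Leo     | Statistics   
Dana    | NULL         
Olivia  | Chemistry    
Quinn   | Discrete Math


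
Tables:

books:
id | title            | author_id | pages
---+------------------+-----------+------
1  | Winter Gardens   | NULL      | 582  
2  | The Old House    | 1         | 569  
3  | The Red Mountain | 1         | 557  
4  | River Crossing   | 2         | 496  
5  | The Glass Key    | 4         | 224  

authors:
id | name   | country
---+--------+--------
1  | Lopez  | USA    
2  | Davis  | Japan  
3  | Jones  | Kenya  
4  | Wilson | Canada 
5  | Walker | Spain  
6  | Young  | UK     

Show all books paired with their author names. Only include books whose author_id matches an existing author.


INNER JOIN keeps only books rows whose author_id matches an id in authors. Walk through each book:
  - book 1 (Winter Gardens): author_id=NULL, no match -> dropped
  - book 2 (The Old House): author_id=1 -> matches Lopez
  - book 3 (The Red Mountain): author_id=1 -> matches Lopez
  - book 4 (River Crossing): author_id=2 -> matches Davis
  - book 5 (The Glass Key): author_id=4 -> matches Wilson
So 1 of 5 rows is dropped.

SQL:
SELECT a.title, b.name AS author
FROM books a
INNER JOIN authors b ON a.author_id = b.id

Result:
title            | author
-----------------+-------
The Old House    | Lopez 
The Red Mountain | Lopez 
River Crossing   | Davis 
The Glass Key    | Wilson


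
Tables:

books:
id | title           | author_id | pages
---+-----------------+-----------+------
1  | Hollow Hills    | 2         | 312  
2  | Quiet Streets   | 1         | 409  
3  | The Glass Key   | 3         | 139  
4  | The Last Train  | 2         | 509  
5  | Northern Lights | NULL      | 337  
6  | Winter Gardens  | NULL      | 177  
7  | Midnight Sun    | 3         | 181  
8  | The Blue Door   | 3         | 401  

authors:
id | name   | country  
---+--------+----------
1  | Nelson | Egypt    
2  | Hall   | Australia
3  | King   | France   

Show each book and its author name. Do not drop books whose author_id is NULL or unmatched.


LEFT JOIN keeps every row from books (the left table); where author_id has no match in authors, the author columns become NULL. Walk through each book:
  - book 1 (Hollow Hills): author_id=2 -> matches Hall
  - book 2 (Quiet Streets): author_id=1 -> matches Nelson
  - book 3 (The Glass Key): author_id=3 -> matches King
  - book 4 (The Last Train): author_id=2 -> matches Hall
  - book 5 (Northern Lights): author_id=NULL, no match -> kept with NULL
  - book 6 (Winter Gardens): author_id=NULL, no match -> kept with NULL
  - book 7 (Midnight Sun): author_id=3 -> matches King
  - book 8 (The Blue Door): author_id=3 -> matches King
All 8 rows appear; 2 have NULL author.

SQL:
SELECT a.title, b.name AS author
FROM books a
LEFT JOIN authors b ON a.author_id = b.id

Result:
title           | author
----------------+-------
Hollow Hills    | Hall  
Quiet Streets   | Nelson
The Glass Key   | King  
The Last Train  | Hall  
Northern Lights | NULL  
Winter Gardens  | NULL  
Midnight Sun    | King  
The Blue Door   | King  


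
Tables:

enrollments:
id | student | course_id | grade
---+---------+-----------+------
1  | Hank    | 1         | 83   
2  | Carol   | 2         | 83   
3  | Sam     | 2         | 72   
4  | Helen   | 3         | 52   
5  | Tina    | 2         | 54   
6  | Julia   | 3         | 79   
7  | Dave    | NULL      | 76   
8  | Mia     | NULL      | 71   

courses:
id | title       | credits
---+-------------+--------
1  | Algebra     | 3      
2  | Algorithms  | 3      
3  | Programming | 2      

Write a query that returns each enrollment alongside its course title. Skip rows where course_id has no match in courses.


INNER JOIN keeps only enrollments rows whose course_id matches an id in courses. Walk through each enrollment:
  - enrollment 1 (Hank): course_id=1 -> matches Algebra
  - enrollment 2 (Carol): course_id=2 -> matches Algorithms
  - enrollment 3 (Sam): course_id=2 -> matches Algorithms
  - enrollment 4 (Helen): course_id=3 -> matches Programming
  - enrollment 5 (Tina): course_id=2 -> matches Algorithms
  - enrollment 6 (Julia): course_id=3 -> matches Programming
  - enrollment 7 (Dave): course_id=NULL, no match -> dropped
  - enrollment 8 (Mia): course_id=NULL, no match -> dropped
So 2 of 8 rows are dropped.

SQL:
SELECT a.student, b.title AS course
FROM enrollments a
INNER JOIN courses b ON a.course_id = b.id

Result:
student | course     
--------+------------
Hank    | Algebra    
Carol   | Algorithms 
Sam     | Algorithms 
Helen   | Programming
Tina    | Algorithms 
Julia   | Programming


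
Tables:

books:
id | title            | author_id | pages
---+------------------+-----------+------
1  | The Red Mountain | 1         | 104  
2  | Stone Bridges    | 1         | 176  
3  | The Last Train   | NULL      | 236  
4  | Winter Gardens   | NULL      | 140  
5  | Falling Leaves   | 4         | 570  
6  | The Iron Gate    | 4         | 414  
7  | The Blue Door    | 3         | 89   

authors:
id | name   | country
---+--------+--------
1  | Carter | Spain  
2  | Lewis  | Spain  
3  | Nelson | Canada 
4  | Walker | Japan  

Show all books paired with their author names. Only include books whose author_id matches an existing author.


INNER JOIN keeps only books rows whose author_id matches an id in authors. Walk through each book:
  - book 1 (The Red Mountain): author_id=1 -> matches Carter
  - book 2 (Stone Bridges): author_id=1 -> matches Carter
  - book 3 (The Last Train): author_id=NULL, no match -> dropped
  - book 4 (Winter Gardens): author_id=NULL, no match -> dropped
  - book 5 (Falling Leaves): author_id=4 -> matches Walker
  - book 6 (The Iron Gate): author_id=4 -> matches Walker
  - book 7 (The Blue Door): author_id=3 -> matches Nelson
So 2 of 7 rows are dropped.

SQL:
SELECT a.title, b.name AS author
FROM books a
INNER JOIN authors b ON a.author_id = b.id

Result:
title            | author
-----------------+-------
The Red Mountain | Carter
Stone Bridges    | Carter
Falling Leaves   | Walker
The Iron Gate    | Walker
The Blue Door    | Nelson


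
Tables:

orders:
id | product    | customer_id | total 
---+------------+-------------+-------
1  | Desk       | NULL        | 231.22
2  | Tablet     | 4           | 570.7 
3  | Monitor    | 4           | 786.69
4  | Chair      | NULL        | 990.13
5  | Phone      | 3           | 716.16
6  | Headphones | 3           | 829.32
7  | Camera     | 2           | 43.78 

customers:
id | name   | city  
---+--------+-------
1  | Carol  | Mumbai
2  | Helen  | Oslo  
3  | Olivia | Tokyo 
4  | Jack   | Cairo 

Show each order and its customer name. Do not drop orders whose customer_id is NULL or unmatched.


LEFT JOIN keeps every row from orders (the left table); where customer_id has no match in customers, the customer columns become NULL. Walk through each order:
  - order 1 (Desk): customer_id=NULL, no match -> kept with NULL
  - order 2 (Tablet): customer_id=4 -> matches Jack
  - order 3 (Monitor): customer_id=4 -> matches Jack
  - order 4 (Chair): customer_id=NULL, no match -> kept with NULL
  - order 5 (Phone): customer_id=3 -> matches Olivia
  - order 6 (Headphones): customer_id=3 -> matches Olivia
  - order 7 (Camera): customer_id=2 -> matches Helen
All 7 rows appear; 2 have NULL customer.

SQL:
SELECT a.product, b.name AS customer
FROM orders a
LEFT JOIN customers b ON a.customer_id = b.id

Result:
product    | customer
-----------+---------
Desk       | NULL    
Tablet     | Jack    
Monitor    | Jack    
Chair      | NULL    
Phone      | Olivia  
Headphones | Olivia  
Camera     | Helen   


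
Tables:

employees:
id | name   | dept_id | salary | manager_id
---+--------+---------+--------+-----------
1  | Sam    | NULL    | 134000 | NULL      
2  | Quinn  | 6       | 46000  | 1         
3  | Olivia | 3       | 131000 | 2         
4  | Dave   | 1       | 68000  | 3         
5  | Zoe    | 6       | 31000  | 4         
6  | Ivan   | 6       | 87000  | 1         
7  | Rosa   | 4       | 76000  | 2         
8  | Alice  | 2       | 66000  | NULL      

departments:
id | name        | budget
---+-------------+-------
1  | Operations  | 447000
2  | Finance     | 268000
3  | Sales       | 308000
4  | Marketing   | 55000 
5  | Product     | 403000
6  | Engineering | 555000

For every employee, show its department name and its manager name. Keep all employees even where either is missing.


Two LEFT JOINs from the same base table employees: one to departments via dept_id, one to employees itself via manager_id. Both are LEFT so every employee is preserved.
Match against departments:
  - employee 1 (Sam): dept_id=NULL, no match -> kept with NULL
  - employee 2 (Quinn): dept_id=6 -> matches Engineering
  - employee 3 (Olivia): dept_id=3 -> matches Sales
  - employee 4 (Dave): dept_id=1 -> matches Operations
  - employee 5 (Zoe): dept_id=6 -> matches Engineering
  - employee 6 (Ivan): dept_id=6 -> matches Engineering
  - employee 7 (Rosa): dept_id=4 -> matches Marketing
  - employee 8 (Alice): dept_id=2 -> matches Finance
Match against employees (self):
  - employee 1 (Sam): manager_id=NULL -> NULL
  - employee 2 (Quinn): manager_id=1 -> Sam
  - employee 3 (Olivia): manager_id=2 -> Quinn
  - employee 4 (Dave): manager_id=3 -> Olivia
  - employee 5 (Zoe): manager_id=4 -> Dave
  - employee 6 (Ivan): manager_id=1 -> Sam
  - employee 7 (Rosa): manager_id=2 -> Quinn
  - employee 8 (Alice): manager_id=NULL -> NULL

SQL:
SELECT a.name, b.name AS department, c.name AS manager
FROM employees a
LEFT JOIN departments b ON a.dept_id = b.id
LEFT JOIN employees c ON a.manager_id = c.id

Result:
name   | department  | manager
-------+-------------+--------
Sam    | NULL        | NULL   
Quinn  | Engineering | Sam    
Olivia | Sales       | Quinn  
Dave   | Operations  | Olivia 
Zoe    | Engineering | Dave   
Ivan   | Engineering | Sam    
Rosa   | Marketing   | Quinn  
Alice  | Finance     | NULL   


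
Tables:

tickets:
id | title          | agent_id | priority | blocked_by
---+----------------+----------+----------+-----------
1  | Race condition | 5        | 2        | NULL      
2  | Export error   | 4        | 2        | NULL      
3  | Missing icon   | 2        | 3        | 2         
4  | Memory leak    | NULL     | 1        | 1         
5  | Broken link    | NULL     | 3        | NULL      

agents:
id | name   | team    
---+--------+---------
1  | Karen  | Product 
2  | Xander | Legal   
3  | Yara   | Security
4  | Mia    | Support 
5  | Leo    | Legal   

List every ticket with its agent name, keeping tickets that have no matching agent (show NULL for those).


LEFT JOIN keeps every row from tickets (the left table); where agent_id has no match in agents, the agent columns become NULL. Walk through each ticket:
  - ticket 1 (Race condition): agent_id=5 -> matches Leo
  - ticket 2 (Export error): agent_id=4 -> matches Mia
  - ticket 3 (Missing icon): agent_id=2 -> matches Xander
  - ticket 4 (Memory leak): agent_id=NULL, no match -> kept with NULL
  - ticket 5 (Broken link): agent_id=NULL, no match -> kept with NULL
All 5 rows appear; 2 have NULL agent.

SQL:
SELECT a.title, b.name AS agent
FROM tickets a
LEFT JOIN agents b ON a.agent_id = b.id

Result:
title          | agent 
---------------+-------
Race condition | Leo   
Export error   | Mia   
Missing icon   | Xander
Memory leak    | NULL  
Broken link    | NULL  


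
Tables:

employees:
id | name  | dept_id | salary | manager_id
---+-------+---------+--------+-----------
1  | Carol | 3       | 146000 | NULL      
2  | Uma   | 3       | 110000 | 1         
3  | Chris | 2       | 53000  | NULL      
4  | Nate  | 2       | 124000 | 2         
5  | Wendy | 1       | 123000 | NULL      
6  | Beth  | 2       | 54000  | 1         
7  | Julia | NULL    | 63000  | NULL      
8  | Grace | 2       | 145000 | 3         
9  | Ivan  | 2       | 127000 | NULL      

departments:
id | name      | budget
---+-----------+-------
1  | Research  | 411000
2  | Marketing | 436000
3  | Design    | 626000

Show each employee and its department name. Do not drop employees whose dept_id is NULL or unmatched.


LEFT JOIN keeps every row from employees (the left table); where dept_id has no match in departments, the department columns become NULL. Walk through each employee:
  - employee 1 (Carol): dept_id=3 -> matches Design
  - employee 2 (Uma): dept_id=3 -> matches Design
  - employee 3 (Chris): dept_id=2 -> matches Marketing
  - employee 4 (Nate): dept_id=2 -> matches Marketing
  - employee 5 (Wendy): dept_id=1 -> matches Research
  - employee 6 (Beth): dept_id=2 -> matches Marketing
  - employee 7 (Julia): dept_id=NULL, no match -> kept with NULL
  - employee 8 (Grace): dept_id=2 -> matches Marketing
  - employee 9 (Ivan): dept_id=2 -> matches Marketing
All 9 rows appear; 1 has NULL department.

SQL:
SELECT a.name, b.name AS department
FROM employees a
LEFT JOIN departments b ON a.dept_id = b.id

Result:
name  | department
------+-----------
Carol | Design    
Uma   | Design    
Chris | Marketing 
Nate  | Marketing 
Wendy | Research  
Beth  | Marketing 
Julia | NULL      
Grace | Marketing 
Ivan  | Marketing 


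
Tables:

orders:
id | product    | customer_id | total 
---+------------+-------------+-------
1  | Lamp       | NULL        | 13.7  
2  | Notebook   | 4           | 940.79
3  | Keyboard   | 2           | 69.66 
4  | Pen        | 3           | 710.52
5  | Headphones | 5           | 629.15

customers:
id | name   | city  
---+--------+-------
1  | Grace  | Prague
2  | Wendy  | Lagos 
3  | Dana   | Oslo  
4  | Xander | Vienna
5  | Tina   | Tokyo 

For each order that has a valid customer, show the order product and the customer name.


INNER JOIN keeps only orders rows whose customer_id matches an id in customers. Walk through each order:
  - order 1 (Lamp): customer_id=NULL, no match -> dropped
  - order 2 (Notebook): customer_id=4 -> matches Xander
  - order 3 (Keyboard): customer_id=2 -> matches Wendy
  - order 4 (Pen): customer_id=3 -> matches Dana
  - order 5 (Headphones): customer_id=5 -> matches Tina
So 1 of 5 rows is dropped.

SQL:
SELECT a.product, b.name AS customer
FROM orders a
INNER JOIN customers b ON a.customer_id = b.id

Result:
product    | customer
-----------+---------
Notebook   | Xander  
Keyboard   | Wendy   
Pen        | Dana    
Headphones | Tina    


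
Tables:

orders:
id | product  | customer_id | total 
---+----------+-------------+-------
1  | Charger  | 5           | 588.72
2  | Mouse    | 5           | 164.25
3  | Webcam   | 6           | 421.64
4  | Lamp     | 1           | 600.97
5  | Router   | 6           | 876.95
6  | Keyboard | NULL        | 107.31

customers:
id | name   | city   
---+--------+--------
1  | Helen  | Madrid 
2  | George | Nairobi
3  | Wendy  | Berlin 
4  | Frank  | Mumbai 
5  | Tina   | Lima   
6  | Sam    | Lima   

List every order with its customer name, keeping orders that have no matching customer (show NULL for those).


LEFT JOIN keeps every row from orders (the left table); where customer_id has no match in customers, the customer columns become NULL. Walk through each order:
  - order 1 (Charger): customer_id=5 -> matches Tina
  - order 2 (Mouse): customer_id=5 -> matches Tina
  - order 3 (Webcam): customer_id=6 -> matches Sam
  - order 4 (Lamp): customer_id=1 -> matches Helen
  - order 5 (Router): customer_id=6 -> matches Sam
  - order 6 (Keyboard): customer_id=NULL, no match -> kept with NULL
All 6 rows appear; 1 has NULL customer.

SQL:
SELECT a.product, b.name AS customer
FROM orders a
LEFT JOIN customers b ON a.customer_id = b.id

Result:
product  | customer
---------+---------
Charger  | Tina    
Mouse    | Tina    
Webcam   | Sam     
Lamp     | Helen   
Router   | Sam     
Keyboard | NULL    


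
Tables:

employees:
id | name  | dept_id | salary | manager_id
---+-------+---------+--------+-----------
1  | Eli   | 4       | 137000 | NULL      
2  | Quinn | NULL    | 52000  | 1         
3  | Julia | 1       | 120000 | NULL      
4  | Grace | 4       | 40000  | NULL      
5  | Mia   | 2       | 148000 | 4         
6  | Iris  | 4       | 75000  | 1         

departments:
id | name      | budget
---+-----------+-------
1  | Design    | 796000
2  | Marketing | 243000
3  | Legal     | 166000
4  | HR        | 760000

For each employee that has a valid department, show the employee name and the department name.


INNER JOIN keeps only employees rows whose dept_id matches an id in departments. Walk through each employee:
  - employee 1 (Eli): dept_id=4 -> matches HR
  - employee 2 (Quinn): dept_id=NULL, no match -> dropped
  - employee 3 (Julia): dept_id=1 -> matches Design
  - employee 4 (Grace): dept_id=4 -> matches HR
  - employee 5 (Mia): dept_id=2 -> matches Marketing
  - employee 6 (Iris): dept_id=4 -> matches HR
So 1 of 6 rows is dropped.

SQL:
SELECT a.name, b.name AS department
FROM employees a
INNER JOIN departments b ON a.dept_id = b.id

Result:
name  | department
------+-----------
Eli   | HR        
Julia | Design    
Grace | HR        
Mia   | Marketing 
Iris  | HR        


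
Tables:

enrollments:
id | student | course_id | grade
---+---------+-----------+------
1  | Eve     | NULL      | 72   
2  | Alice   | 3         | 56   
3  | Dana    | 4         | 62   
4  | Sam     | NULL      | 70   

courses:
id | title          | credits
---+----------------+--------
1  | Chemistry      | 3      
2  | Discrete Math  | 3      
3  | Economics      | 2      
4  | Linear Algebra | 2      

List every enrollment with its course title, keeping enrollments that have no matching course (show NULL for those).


LEFT JOIN keeps every row from enrollments (the left table); where course_id has no match in courses, the course columns become NULL. Walk through each enrollment:
  - enrollment 1 (Eve): course_id=NULL, no match -> kept with NULL
  - enrollment 2 (Alice): course_id=3 -> matches Economics
  - enrollment 3 (Dana): course_id=4 -> matches Linear Algebra
  - enrollment 4 (Sam): course_id=NULL, no match -> kept with NULL
All 4 rows appear; 2 have NULL course.

SQL:
SELECT a.student, b.title AS course
FROM enrollments a
LEFT JOIN courses b ON a.course_id = b.id

Result:
student | course        
--------+---------------
Eve     | NULL          
Alice   | Economics     
Dana    | Linear Algebra
Sam     | NULL          


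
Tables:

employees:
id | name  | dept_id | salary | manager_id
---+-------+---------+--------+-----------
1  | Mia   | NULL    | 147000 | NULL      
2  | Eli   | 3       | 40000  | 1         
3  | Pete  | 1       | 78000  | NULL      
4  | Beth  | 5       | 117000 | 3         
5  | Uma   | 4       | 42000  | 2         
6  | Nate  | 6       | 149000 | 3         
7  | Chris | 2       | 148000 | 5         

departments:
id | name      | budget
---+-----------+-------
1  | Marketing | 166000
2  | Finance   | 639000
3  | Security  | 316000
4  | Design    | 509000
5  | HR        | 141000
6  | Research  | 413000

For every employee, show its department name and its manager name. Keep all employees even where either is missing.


Two LEFT JOINs from the same base table employees: one to departments via dept_id, one to employees itself via manager_id. Both are LEFT so every employee is preserved.
Match against departments:
  - employee 1 (Mia): dept_id=NULL, no match -> kept with NULL
  - employee 2 (Eli): dept_id=3 -> matches Security
  - employee 3 (Pete): dept_id=1 -> matches Marketing
  - employee 4 (Beth): dept_id=5 -> matches HR
  - employee 5 (Uma): dept_id=4 -> matches Design
  - employee 6 (Nate): dept_id=6 -> matches Research
  - employee 7 (Chris): dept_id=2 -> matches Finance
Match against employees (self):
  - employee 1 (Mia): manager_id=NULL -> NULL
  - employee 2 (Eli): manager_id=1 -> Mia
  - employee 3 (Pete): manager_id=NULL -> NULL
  - employee 4 (Beth): manager_id=3 -> Pete
  - employee 5 (Uma): manager_id=2 -> Eli
  - employee 6 (Nate): manager_id=3 -> Pete
  - employee 7 (Chris): manager_id=5 -> Uma

SQL:
SELECT a.name, b.name AS department, c.name AS manager
FROM employees a
LEFT JOIN departments b ON a.dept_id = b.id
LEFT JOIN employees c ON a.manager_id = c.id

Result:
name  | department | manager
------+------------+--------
Mia   | NULL       | NULL   
Eli   | Security   | Mia    
Pete  | Marketing  | NULL   
Beth  | HR         | Pete   
Uma   | Design     | Eli    
Nate  | Research   | Pete   
Chris | Finance    | Uma    


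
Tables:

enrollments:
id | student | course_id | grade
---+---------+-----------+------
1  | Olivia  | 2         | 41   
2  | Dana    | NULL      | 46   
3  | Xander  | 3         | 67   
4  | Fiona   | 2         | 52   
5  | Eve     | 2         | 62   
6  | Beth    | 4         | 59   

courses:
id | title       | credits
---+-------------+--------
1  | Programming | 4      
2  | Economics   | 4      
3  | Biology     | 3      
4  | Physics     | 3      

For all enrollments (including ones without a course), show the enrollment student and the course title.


LEFT JOIN keeps every row from enrollments (the left table); where course_id has no match in courses, the course columns become NULL. Walk through each enrollment:
  - enrollment 1 (Olivia): course_id=2 -> matches Economics
  - enrollment 2 (Dana): course_id=NULL, no match -> kept with NULL
  - enrollment 3 (Xander): course_id=3 -> matches Biology
  - enrollment 4 (Fiona): course_id=2 -> matches Economics
  - enrollment 5 (Eve): course_id=2 -> matches Economics
  - enrollment 6 (Beth): course_id=4 -> matches Physics
All 6 rows appear; 1 has NULL course.

SQL:
SELECT a.student, b.title AS course
FROM enrollments a
LEFT JOIN courses b ON a.course_id = b.id

Result:
student | course   
--------+----------
Olivia  | Economics
Dana    | NULL     
Xander  | Biology  
Fiona   | Economics
Eve     | Economics
Beth    | Physics  


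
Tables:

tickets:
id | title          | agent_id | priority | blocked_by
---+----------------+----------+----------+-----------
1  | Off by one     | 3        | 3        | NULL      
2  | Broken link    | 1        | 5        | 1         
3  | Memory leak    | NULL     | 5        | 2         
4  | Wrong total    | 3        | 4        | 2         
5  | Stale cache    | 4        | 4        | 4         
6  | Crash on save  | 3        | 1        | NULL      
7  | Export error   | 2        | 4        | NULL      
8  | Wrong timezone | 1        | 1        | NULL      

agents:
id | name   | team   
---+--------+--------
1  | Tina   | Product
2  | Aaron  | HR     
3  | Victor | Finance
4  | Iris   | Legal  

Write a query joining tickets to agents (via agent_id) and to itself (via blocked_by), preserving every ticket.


Two LEFT JOINs from the same base table tickets: one to agents via agent_id, one to tickets itself via blocked_by. Both are LEFT so every ticket is preserved.
Match against agents:
  - ticket 1 (Off by one): agent_id=3 -> matches Victor
  - ticket 2 (Broken link): agent_id=1 -> matches Tina
  - ticket 3 (Memory leak): agent_id=NULL, no match -> kept with NULL
  - ticket 4 (Wrong total): agent_id=3 -> matches Victor
  - ticket 5 (Stale cache): agent_id=4 -> matches Iris
  - ticket 6 (Crash on save): agent_id=3 -> matches Victor
  - ticket 7 (Export error): agent_id=2 -> matches Aaron
  - ticket 8 (Wrong timezone): agent_id=1 -> matches Tina
Match against tickets (self):
  - ticket 1 (Off by one): blocked_by=NULL -> NULL
  - ticket 2 (Broken link): blocked_by=1 -> Off by one
  - ticket 3 (Memory leak): blocked_by=2 -> Broken link
  - ticket 4 (Wrong total): blocked_by=2 -> Broken link
  - ticket 5 (Stale cache): blocked_by=4 -> Wrong total
  - ticket 6 (Crash on save): blocked_by=NULL -> NULL
  - ticket 7 (Export error): blocked_by=NULL -> NULL
  - ticket 8 (Wrong timezone): blocked_by=NULL -> NULL

SQL:
SELECT a.title, b.name AS agent, c.title AS blocked_by
FROM tickets a
LEFT JOIN agents b ON a.agent_id = b.id
LEFT JOIN tickets c ON a.blocked_by = c.id

Result:
title          | agent  | blocked_by 
---------------+--------+------------
Off by one     | Victor | NULL       
Broken link    | Tina   | Off by one 
Memory leak    | NULL   | Broken link
Wrong total    | Victor | Broken link
Stale cache    | Iris   | Wrong total
Crash on save  | Victor | NULL       
Export error   | Aaron  | NULL       
Wrong timezone | Tina   | NULL       


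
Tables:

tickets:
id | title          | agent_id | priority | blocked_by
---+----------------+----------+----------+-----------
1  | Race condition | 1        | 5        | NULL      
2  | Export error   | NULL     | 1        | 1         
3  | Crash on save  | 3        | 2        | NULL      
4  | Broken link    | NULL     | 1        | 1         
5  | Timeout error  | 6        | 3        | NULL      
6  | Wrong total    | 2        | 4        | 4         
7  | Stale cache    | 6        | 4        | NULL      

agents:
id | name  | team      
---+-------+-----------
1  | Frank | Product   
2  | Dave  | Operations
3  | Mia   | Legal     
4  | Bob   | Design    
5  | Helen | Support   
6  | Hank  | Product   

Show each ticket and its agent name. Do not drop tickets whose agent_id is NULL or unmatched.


LEFT JOIN keeps every row from tickets (the left table); where agent_id has no match in agents, the agent columns become NULL. Walk through each ticket:
  - ticket 1 (Race condition): agent_id=1 -> matches Frank
  - ticket 2 (Export error): agent_id=NULL, no match -> kept with NULL
  - ticket 3 (Crash on save): agent_id=3 -> matches Mia
  - ticket 4 (Broken link): agent_id=NULL, no match -> kept with NULL
  - ticket 5 (Timeout error): agent_id=6 -> matches Hank
  - ticket 6 (Wrong total): agent_id=2 -> matches Dave
  - ticket 7 (Stale cache): agent_id=6 -> matches Hank
All 7 rows appear; 2 have NULL agent.

SQL:
SELECT a.title, b.name AS agent
FROM tickets a
LEFT JOIN agents b ON a.agent_id = b.id

Result:
title          | agent
---------------+------
Race condition | Frank
Export error   | NULL 
Crash on save  | Mia  
Broken link    | NULL 
Timeout error  | Hank 
Wrong total    | Dave 
Stale cache    | Hank 


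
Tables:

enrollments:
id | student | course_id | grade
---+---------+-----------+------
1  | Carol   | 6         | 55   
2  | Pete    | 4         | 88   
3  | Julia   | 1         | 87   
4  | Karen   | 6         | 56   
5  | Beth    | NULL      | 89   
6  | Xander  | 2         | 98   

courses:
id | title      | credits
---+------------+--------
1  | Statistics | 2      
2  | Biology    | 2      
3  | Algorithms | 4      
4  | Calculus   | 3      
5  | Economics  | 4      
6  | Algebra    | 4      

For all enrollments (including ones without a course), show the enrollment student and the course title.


LEFT JOIN keeps every row from enrollments (the left table); where course_id has no match in courses, the course columns become NULL. Walk through each enrollment:
  - enrollment 1 (Carol): course_id=6 -> matches Algebra
  - enrollment 2 (Pete): course_id=4 -> matches Calculus
  - enrollment 3 (Julia): course_id=1 -> matches Statistics
  - enrollment 4 (Karen): course_id=6 -> matches Algebra
  - enrollment 5 (Beth): course_id=NULL, no match -> kept with NULL
  - enrollment 6 (Xander): course_id=2 -> matches Biology
All 6 rows appear; 1 has NULL course.

SQL:
SELECT a.student, b.title AS course
FROM enrollments a
LEFT JOIN courses b ON a.course_id = b.id

Result:
student | course    
--------+-----------
Carol   | Algebra   
Pete    | Calculus  
Julia   | Statistics
Karen   | Algebra   
Beth    | NULL      
Xander  | Biology   
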